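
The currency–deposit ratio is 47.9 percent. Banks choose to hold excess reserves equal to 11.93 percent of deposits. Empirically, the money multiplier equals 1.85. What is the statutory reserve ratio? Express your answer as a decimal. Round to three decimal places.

0.201

Using m = 1.85. Since m = (1 + c)/(c + rr + e), the denominator satisfies c + rr + e = (1 + c)/m = (1 + 0.479) / 1.85 ≈ 0.799459.
With c = 0.479 and e = 0.1193, the statutory reserve ratio is 0.799459 − 0.479 − 0.1193 = 0.201159.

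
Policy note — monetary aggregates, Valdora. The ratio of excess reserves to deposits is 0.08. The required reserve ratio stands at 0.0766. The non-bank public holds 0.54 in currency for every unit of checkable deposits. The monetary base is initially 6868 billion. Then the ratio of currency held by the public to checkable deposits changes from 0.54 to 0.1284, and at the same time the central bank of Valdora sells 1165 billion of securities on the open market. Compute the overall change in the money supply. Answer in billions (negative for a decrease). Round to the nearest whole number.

Before: m₁ = (1 + 0.54) / (0.0766 + 0.08 + 0.54) ≈ 2.21074, MB₁ = 6868, so M₁ = 2.21074 × 6868 ≈ 15183.3623 billion.
After: m₂ = (1 + 0.1284) / (0.0766 + 0.08 + 0.1284) ≈ 3.95930, MB₂ = 6868 − 1165 = 5703, so M₂ = 3.95930 × 5703 = 22579.8879 billion.
ΔM = M₂ − M₁ = 22579.8879 − 15183.3623 = 7396.5256 billion.

7397 billion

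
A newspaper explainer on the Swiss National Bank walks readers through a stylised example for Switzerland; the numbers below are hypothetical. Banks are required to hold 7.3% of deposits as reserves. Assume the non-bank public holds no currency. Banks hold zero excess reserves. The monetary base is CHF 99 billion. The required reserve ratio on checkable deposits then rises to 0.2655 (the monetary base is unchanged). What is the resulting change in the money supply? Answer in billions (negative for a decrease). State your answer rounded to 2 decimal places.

-983.28 billion

Initially m₁ = 1 / (0.073) ≈ 13.69863, so M₁ = 13.69863 × 99 ≈ 1356.1644 billion.
After the change m₂ = 1 / (0.2655) ≈ 3.76648, so M₂ = 3.76648 × 99 ≈ 372.8815 billion.
ΔM = M₂ − M₁ = 372.8815 − 1356.1644 = -983.2829 billion.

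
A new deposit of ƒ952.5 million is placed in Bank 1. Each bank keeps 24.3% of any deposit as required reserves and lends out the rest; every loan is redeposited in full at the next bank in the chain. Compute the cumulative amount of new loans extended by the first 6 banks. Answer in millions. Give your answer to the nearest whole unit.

ƒ2409 million

Bank i lends (1 − rr)^i of the original deposit: Bank 1 lends 952.5·0.7570 = 721.0425, Bank 2 lends 952.5·0.7570² ≈ 545.8292, and so on.
Summing a geometric series: total = 952.5·[0.7570·(1 − 0.7570^6) / (1 − 0.7570)] ≈ 2408.8731 million.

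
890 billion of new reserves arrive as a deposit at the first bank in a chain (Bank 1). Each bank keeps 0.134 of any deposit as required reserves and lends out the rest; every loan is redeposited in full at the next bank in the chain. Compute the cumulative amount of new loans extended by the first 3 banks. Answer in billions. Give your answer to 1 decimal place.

Bank i lends (1 − rr)^i of the original deposit: Bank 1 lends 890·0.8660 = 770.7400, Bank 2 lends 890·0.8660² ≈ 667.4608, and so on.
Summing a geometric series: total = 890·[0.8660·(1 − 0.8660^3) / (1 − 0.8660)] ≈ 2016.2219 billion.

2016.2 billion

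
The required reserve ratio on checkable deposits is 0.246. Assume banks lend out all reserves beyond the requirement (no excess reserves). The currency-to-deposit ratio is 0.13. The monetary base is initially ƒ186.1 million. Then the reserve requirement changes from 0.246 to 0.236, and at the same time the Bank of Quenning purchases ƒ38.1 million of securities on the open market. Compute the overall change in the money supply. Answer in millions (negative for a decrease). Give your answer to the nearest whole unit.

Before: m₁ = (1 + 0.13) / (0.246 + 0.13) ≈ 3.0053, MB₁ = 186.1, so M₁ = 3.0053 × 186.1 ≈ 559.2863 million.
After: m₂ = (1 + 0.13) / (0.236 + 0.13) ≈ 3.0874, MB₂ = 186.1 + 38.1 = 224.2, so M₂ = 3.0874 × 224.2 ≈ 692.1951 million.
ΔM = M₂ − M₁ = 692.1951 − 559.2863 = 132.9088 million.

ƒ133 million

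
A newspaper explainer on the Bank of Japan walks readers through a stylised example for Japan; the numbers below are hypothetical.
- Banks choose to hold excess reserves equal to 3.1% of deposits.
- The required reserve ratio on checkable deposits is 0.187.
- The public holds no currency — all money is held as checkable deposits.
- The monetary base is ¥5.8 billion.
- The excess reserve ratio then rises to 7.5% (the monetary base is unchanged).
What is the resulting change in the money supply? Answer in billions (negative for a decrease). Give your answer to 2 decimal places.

-4.47 billion

Initially m₁ = 1 / (0.187 + 0.031) ≈ 4.5872, so M₁ = 4.5872 × 5.8 ≈ 26.6058 billion.
After the change m₂ = 1 / (0.187 + 0.075) ≈ 3.8168, so M₂ = 3.8168 × 5.8 ≈ 22.1374 billion.
ΔM = M₂ − M₁ = 22.1374 − 26.6058 = -4.4684 billion.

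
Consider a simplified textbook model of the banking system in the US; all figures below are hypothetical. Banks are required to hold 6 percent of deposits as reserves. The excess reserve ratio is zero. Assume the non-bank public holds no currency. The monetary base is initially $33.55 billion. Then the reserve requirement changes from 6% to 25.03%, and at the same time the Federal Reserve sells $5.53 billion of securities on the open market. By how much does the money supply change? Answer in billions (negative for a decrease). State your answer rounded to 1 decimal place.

Before: m₁ = 1 / (0.06) ≈ 16.6667, MB₁ = 33.55, so M₁ = 16.6667 × 33.55 ≈ 559.1678 billion.
After: m₂ = 1 / (0.2503) ≈ 3.9952, MB₂ = 33.55 − 5.53 = 28.02, so M₂ = 3.9952 × 28.02 ≈ 111.9455 billion.
ΔM = M₂ − M₁ = 111.9455 − 559.1678 = -447.2223 billion.

-447.2 billion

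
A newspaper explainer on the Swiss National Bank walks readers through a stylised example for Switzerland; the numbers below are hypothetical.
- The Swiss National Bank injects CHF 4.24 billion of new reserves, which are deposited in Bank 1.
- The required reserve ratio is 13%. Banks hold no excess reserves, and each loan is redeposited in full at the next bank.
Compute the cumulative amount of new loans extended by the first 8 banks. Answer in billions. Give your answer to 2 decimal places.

CHF 19.06 billion

Bank i lends (1 − rr)^i of the original deposit: Bank 1 lends 4.24·0.8700 = 3.6888, Bank 2 lends 4.24·0.8700² ≈ 3.2093, and so on.
Summing a geometric series: total = 4.24·[0.8700·(1 − 0.8700^8) / (1 − 0.8700)] ≈ 19.0623 billion.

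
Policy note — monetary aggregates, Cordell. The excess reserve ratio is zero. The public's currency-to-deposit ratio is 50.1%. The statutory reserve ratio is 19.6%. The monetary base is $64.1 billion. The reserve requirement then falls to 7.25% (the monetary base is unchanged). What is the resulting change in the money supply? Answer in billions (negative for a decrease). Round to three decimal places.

Initially m₁ = (1 + 0.501) / (0.196 + 0.501) ≈ 2.153515, so M₁ = 2.153515 × 64.1 ≈ 138.0403 billion.
After the change m₂ = (1 + 0.501) / (0.0725 + 0.501) ≈ 2.617262, so M₂ = 2.617262 × 64.1 ≈ 167.7665 billion.
ΔM = M₂ − M₁ = 167.7665 − 138.0403 = 29.7262 billion.

$29.726 billion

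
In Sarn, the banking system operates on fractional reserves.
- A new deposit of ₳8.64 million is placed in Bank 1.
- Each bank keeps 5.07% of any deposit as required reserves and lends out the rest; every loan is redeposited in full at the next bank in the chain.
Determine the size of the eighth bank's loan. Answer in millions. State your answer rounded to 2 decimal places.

Each bank lends a fraction (1 − rr) = 0.9493 of the deposit it receives, so Bank 8 receives 8.64·0.9493^7 and lends 8.64·0.9493^8 ≈ 5.6983 million.

₳5.70 million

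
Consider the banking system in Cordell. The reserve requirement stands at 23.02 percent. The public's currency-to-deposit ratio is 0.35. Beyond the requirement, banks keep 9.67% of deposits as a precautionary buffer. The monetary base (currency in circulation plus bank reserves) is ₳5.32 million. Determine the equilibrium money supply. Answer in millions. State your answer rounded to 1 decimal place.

The money multiplier is m = (1 + c) / (rr + e + c) = (1 + 0.35) / (0.2302 + 0.0967 + 0.35) ≈ 1.9944.
So M = m × MB = 1.9944 × 5.32 ≈ 10.6102 million.

₳10.6 million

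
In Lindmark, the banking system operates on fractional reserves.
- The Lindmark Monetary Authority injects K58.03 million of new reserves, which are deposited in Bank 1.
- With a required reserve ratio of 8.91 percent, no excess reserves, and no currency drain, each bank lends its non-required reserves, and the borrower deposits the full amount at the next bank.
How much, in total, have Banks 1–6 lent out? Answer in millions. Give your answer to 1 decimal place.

Bank i lends (1 − rr)^i of the original deposit: Bank 1 lends 58.03·0.9109 ≈ 52.8595, Bank 2 lends 58.03·0.9109² ≈ 48.1497, and so on.
Summing a geometric series: total = 58.03·[0.9109·(1 − 0.9109^6) / (1 − 0.9109)] ≈ 254.3621 million.

K254.4 million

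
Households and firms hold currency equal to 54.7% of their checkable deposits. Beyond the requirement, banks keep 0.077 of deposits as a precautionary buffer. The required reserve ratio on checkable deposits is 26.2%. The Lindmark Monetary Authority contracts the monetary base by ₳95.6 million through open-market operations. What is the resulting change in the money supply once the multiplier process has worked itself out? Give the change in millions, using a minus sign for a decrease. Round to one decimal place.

-166.9 million

The money multiplier is m = (1 + c) / (rr + e + c) = (1 + 0.547) / (0.262 + 0.077 + 0.547) ≈ 1.7460.
The sale removes 95.6 million of base, so ΔM = m × ΔMB = 1.7460 × (−95.6) = -166.9176 million.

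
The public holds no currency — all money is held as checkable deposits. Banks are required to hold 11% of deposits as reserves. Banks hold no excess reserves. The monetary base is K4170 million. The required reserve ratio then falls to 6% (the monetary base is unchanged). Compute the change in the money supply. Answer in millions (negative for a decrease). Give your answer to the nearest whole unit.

K31591 million

Initially m₁ = 1 / (0.11) ≈ 9.09091, so M₁ = 9.09091 × 4170 = 37909.0947 million.
After the change m₂ = 1 / (0.06) ≈ 16.66667, so M₂ = 16.66667 × 4170 = 69500.0139 million.
ΔM = M₂ − M₁ = 69500.0139 − 37909.0947 = 31590.9192 million.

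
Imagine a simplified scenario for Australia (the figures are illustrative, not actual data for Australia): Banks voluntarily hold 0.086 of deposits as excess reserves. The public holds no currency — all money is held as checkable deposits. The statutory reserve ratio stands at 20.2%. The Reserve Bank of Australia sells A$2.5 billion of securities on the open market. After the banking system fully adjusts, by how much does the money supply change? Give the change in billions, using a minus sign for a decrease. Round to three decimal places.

-8.681 billion

The money multiplier is m = 1 / (rr + e) = 1 / (0.202 + 0.086) ≈ 3.47222.
The sale removes 2.5 billion of base, so ΔM = m × ΔMB = 3.47222 × (−2.5) ≈ -8.6806 billion.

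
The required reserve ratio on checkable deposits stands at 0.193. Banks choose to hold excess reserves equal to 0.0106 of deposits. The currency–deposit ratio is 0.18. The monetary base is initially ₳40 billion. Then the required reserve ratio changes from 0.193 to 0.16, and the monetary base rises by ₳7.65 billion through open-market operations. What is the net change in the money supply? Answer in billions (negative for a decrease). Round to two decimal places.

Before: m₁ = (1 + 0.18) / (0.193 + 0.0106 + 0.18) ≈ 3.07612, MB₁ = 40, so M₁ = 3.07612 × 40 = 123.0448 billion.
After: m₂ = (1 + 0.18) / (0.16 + 0.0106 + 0.18) ≈ 3.36566, MB₂ = 40 + 7.65 = 47.65, so M₂ = 3.36566 × 47.65 ≈ 160.3737 billion.
ΔM = M₂ − M₁ = 160.3737 − 123.0448 = 37.3289 billion.

₳37.33 billion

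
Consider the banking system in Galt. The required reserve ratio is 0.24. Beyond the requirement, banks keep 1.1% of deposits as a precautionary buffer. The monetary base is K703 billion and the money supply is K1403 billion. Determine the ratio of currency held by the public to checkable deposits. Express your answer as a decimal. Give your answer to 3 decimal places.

Using m = M/MB = 1403/703 ≈ 1.995733. From m = (1 + c)/(c + rr + e), rearranging gives 1 + c = m·(c + rr + e), so c·(1 − m) = m·(rr + e) − 1.
Hence c = [m·(rr + e) − 1]/(1 − m) = [1.995733 × (0.24 + 0.011) − 1] / (1 − 1.995733) ≈ 0.501210.

0.501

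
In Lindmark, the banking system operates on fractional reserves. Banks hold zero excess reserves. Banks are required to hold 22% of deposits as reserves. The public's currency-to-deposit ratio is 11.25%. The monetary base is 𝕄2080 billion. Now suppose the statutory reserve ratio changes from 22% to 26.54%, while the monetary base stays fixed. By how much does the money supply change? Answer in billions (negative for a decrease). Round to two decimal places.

Initially m₁ = (1 + 0.1125) / (0.22 + 0.1125) ≈ 3.3458647, so M₁ = 3.3458647 × 2080 ≈ 6959.3986 billion.
After the change m₂ = (1 + 0.1125) / (0.2654 + 0.1125) ≈ 2.9439005, so M₂ = 2.9439005 × 2080 ≈ 6123.313 billion.
ΔM = M₂ − M₁ = 6123.313 − 6959.3986 = -836.0856 billion.

-836.09 billion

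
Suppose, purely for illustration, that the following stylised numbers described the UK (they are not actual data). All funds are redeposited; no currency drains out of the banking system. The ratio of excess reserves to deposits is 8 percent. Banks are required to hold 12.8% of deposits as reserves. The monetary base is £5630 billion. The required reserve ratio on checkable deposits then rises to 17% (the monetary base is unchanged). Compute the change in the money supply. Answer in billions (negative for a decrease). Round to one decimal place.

Initially m₁ = 1 / (0.128 + 0.08) ≈ 4.807692, so M₁ = 4.807692 × 5630 ≈ 27067.306 billion.
After the change m₂ = 1 / (0.17 + 0.08) = 4, so M₂ = 4 × 5630 = 22520 billion.
ΔM = M₂ − M₁ = 22520 − 27067.306 = -4547.306 billion.

-4547.3 billion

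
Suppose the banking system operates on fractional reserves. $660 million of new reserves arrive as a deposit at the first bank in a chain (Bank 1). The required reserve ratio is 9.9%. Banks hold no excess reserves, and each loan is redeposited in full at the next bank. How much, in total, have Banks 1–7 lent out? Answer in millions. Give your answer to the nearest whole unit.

Bank i lends (1 − rr)^i of the original deposit: Bank 1 lends 660·0.9010 = 594.6600, Bank 2 lends 660·0.9010² ≈ 535.7887, and so on.
Summing a geometric series: total = 660·[0.9010·(1 − 0.9010^7) / (1 − 0.9010)] ≈ 3111.2767 million.

$3111 million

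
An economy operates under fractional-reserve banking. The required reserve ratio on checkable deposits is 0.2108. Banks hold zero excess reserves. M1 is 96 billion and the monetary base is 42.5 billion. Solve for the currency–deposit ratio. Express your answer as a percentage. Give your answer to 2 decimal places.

41.61%

Using m = M/MB = 96/42.5 ≈ 2.258824. From m = (1 + c)/(c + rr + e), rearranging gives 1 + c = m·(c + rr + e), so c·(1 − m) = m·(rr + e) − 1.
Hence c = [m·(rr + e) − 1]/(1 − m) = [2.258824 × (0.2108 + 0) − 1] / (1 − 2.258824) ≈ 0.416134.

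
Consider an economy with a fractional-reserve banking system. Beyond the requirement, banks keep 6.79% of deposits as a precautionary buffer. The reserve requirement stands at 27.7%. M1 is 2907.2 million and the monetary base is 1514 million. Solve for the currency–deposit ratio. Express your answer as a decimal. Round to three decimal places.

0.367

Using m = M/MB = 2907.2/1514 ≈ 1.920211. From m = (1 + c)/(c + rr + e), rearranging gives 1 + c = m·(c + rr + e), so c·(1 − m) = m·(rr + e) − 1.
Hence c = [m·(rr + e) − 1]/(1 − m) = [1.920211 × (0.277 + 0.0679) − 1] / (1 − 1.920211) ≈ 0.367002.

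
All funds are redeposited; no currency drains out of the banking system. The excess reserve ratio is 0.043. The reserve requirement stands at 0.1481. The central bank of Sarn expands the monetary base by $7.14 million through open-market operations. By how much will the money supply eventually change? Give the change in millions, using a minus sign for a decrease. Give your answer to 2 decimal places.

$37.36 million

The money multiplier is m = 1 / (rr + e) = 1 / (0.1481 + 0.043) ≈ 5.2329.
The purchase adds 7.14 million of base, so ΔM = m × ΔMB = 5.2329 × (+7.14) ≈ 37.3629 million.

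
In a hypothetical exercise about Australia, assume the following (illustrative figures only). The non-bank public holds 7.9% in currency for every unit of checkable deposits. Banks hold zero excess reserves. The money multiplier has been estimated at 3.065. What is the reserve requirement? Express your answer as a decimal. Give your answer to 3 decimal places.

Using m = 3.065. Since m = (1 + c)/(c + rr + e), the denominator satisfies c + rr + e = (1 + c)/m = (1 + 0.079) / 3.065 ≈ 0.352039.
With c = 0.079 and e = 0, the reserve requirement is 0.352039 − 0.079 − 0 = 0.273039.

0.273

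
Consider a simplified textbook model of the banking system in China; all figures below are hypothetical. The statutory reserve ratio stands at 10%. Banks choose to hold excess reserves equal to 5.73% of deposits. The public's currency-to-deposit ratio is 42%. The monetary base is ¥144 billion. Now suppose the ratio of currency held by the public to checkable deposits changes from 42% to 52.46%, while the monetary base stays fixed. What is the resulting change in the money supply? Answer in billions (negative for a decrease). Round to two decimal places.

Initially m₁ = (1 + 0.42) / (0.1 + 0.0573 + 0.42) ≈ 2.459726, so M₁ = 2.459726 × 144 ≈ 354.2005 billion.
After the change m₂ = (1 + 0.5246) / (0.1 + 0.0573 + 0.5246) ≈ 2.235812, so M₂ = 2.235812 × 144 ≈ 321.9569 billion.
ΔM = M₂ − M₁ = 321.9569 − 354.2005 = -32.2436 billion.

-32.24 billion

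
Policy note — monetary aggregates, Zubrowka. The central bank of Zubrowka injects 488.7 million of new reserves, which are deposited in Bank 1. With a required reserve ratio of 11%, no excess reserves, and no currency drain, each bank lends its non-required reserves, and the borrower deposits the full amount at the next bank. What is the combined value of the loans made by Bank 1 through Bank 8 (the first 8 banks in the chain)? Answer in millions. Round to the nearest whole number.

Bank i lends (1 − rr)^i of the original deposit: Bank 1 lends 488.7·0.8900 = 434.9430, Bank 2 lends 488.7·0.8900² ≈ 387.0993, and so on.
Summing a geometric series: total = 488.7·[0.8900·(1 − 0.8900^8) / (1 − 0.8900)] ≈ 2397.4893 million.

2397 million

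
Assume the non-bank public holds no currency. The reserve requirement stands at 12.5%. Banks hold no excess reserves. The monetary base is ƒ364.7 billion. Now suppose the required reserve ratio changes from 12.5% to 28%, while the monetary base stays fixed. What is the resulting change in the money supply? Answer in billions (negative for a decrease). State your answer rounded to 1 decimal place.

-1615.1 billion

Initially m₁ = 1 / (0.125) = 8, so M₁ = 8 × 364.7 = 2917.6 billion.
After the change m₂ = 1 / (0.28) ≈ 3.57143, so M₂ = 3.57143 × 364.7 ≈ 1302.5005 billion.
ΔM = M₂ − M₁ = 1302.5005 − 2917.6 = -1615.0995 billion.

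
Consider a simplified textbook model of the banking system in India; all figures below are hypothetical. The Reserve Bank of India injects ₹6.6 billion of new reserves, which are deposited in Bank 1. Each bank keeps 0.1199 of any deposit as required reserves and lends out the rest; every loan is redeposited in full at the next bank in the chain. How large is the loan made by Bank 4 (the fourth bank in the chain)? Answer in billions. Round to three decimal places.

Each bank lends a fraction (1 − rr) = 0.8801 of the deposit it receives, so Bank 4 receives 6.6·0.8801^3 and lends 6.6·0.8801^4 ≈ 3.9598 billion.

₹3.960 billion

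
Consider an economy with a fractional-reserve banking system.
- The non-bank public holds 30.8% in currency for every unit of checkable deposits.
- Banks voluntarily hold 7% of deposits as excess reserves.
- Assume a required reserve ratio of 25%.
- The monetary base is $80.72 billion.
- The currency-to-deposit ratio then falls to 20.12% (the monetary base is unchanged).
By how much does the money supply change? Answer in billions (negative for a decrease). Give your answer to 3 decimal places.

Initially m₁ = (1 + 0.308) / (0.25 + 0.07 + 0.308) ≈ 2.082803, so M₁ = 2.082803 × 80.72 ≈ 168.1239 billion.
After the change m₂ = (1 + 0.2012) / (0.25 + 0.07 + 0.2012) ≈ 2.304682, so M₂ = 2.304682 × 80.72 ≈ 186.0339 billion.
ΔM = M₂ − M₁ = 186.0339 − 168.1239 = 17.91 billion.

$17.910 billion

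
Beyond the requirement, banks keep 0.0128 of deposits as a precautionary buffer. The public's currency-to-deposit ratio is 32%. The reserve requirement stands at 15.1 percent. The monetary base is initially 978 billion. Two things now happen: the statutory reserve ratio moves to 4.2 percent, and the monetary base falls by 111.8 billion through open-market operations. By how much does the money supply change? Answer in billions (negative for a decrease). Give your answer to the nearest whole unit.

382 billion

Before: m₁ = (1 + 0.32) / (0.151 + 0.0128 + 0.32) ≈ 2.7284, MB₁ = 978, so M₁ = 2.7284 × 978 = 2668.3752 billion.
After: m₂ = (1 + 0.32) / (0.042 + 0.0128 + 0.32) ≈ 3.5219, MB₂ = 978 − 111.8 = 866.2, so M₂ = 3.5219 × 866.2 ≈ 3050.6698 billion.
ΔM = M₂ − M₁ = 3050.6698 − 2668.3752 = 382.2946 billion.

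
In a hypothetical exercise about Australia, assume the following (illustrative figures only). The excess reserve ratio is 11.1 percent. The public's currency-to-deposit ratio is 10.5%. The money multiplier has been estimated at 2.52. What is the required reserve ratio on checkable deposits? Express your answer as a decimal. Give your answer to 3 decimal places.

0.222

Using m = 2.52. Since m = (1 + c)/(c + rr + e), the denominator satisfies c + rr + e = (1 + c)/m = (1 + 0.105) / 2.52 ≈ 0.438492.
With c = 0.105 and e = 0.111, the required reserve ratio on checkable deposits is 0.438492 − 0.105 − 0.111 = 0.222492.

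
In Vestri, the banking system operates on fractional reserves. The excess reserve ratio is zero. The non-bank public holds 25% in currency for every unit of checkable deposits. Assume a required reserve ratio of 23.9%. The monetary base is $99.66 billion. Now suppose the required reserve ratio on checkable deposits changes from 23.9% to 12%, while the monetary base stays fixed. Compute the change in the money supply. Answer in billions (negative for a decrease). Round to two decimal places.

$81.93 billion

Initially m₁ = (1 + 0.25) / (0.239 + 0.25) ≈ 2.55624, so M₁ = 2.55624 × 99.66 ≈ 254.7549 billion.
After the change m₂ = (1 + 0.25) / (0.12 + 0.25) ≈ 3.37838, so M₂ = 3.37838 × 99.66 ≈ 336.6894 billion.
ΔM = M₂ − M₁ = 336.6894 − 254.7549 = 81.9345 billion.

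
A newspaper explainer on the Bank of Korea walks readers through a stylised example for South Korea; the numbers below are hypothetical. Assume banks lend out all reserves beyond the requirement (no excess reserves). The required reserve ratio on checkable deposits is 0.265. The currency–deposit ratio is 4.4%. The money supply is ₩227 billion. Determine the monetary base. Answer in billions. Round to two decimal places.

The money multiplier is m = (1 + c) / (rr + c) = (1 + 0.044) / (0.265 + 0.044) ≈ 3.378641.
MB = M / m = 227 / 3.378641 ≈ 67.1868 billion.

₩67.19 billion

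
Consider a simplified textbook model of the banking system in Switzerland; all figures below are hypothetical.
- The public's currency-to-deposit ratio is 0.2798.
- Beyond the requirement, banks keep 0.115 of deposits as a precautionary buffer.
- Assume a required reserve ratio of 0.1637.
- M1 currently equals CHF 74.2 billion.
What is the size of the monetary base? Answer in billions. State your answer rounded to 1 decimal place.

CHF 32.4 billion

The money multiplier is m = (1 + c) / (rr + e + c) = (1 + 0.2798) / (0.1637 + 0.115 + 0.2798) ≈ 2.2915.
MB = M / m = 74.2 / 2.2915 ≈ 32.3805 billion.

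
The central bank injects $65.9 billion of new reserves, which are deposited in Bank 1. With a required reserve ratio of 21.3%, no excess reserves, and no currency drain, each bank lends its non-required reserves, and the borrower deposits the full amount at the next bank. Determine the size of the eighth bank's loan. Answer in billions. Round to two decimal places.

$9.70 billion

Each bank lends a fraction (1 − rr) = 0.7870 of the deposit it receives, so Bank 8 receives 65.9·0.7870^7 and lends 65.9·0.7870^8 ≈ 9.6980 billion.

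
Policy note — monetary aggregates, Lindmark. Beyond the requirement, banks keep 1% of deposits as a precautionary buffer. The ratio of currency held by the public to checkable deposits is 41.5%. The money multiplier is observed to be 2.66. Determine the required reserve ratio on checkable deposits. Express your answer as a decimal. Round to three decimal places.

0.107

Using m = 2.66. Since m = (1 + c)/(c + rr + e), the denominator satisfies c + rr + e = (1 + c)/m = (1 + 0.415) / 2.66 ≈ 0.531955.
With c = 0.415 and e = 0.01, the required reserve ratio on checkable deposits is 0.531955 − 0.415 − 0.01 = 0.106955.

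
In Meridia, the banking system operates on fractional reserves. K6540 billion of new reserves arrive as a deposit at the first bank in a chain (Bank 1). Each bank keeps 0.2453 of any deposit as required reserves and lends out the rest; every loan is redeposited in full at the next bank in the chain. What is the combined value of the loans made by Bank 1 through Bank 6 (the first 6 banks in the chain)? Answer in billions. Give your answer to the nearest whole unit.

K16403 billion

Bank i lends (1 − rr)^i of the original deposit: Bank 1 lends 6540·0.7547 = 4935.7380, Bank 2 lends 6540·0.7547² ≈ 3725.0015, and so on.
Summing a geometric series: total = 6540·[0.7547·(1 − 0.7547^6) / (1 − 0.7547)] ≈ 16403.3059 billion.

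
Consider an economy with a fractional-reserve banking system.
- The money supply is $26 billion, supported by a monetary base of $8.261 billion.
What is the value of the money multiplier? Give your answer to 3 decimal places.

3.147

The money multiplier is m = M / MB = 26 / 8.261 ≈ 3.14732.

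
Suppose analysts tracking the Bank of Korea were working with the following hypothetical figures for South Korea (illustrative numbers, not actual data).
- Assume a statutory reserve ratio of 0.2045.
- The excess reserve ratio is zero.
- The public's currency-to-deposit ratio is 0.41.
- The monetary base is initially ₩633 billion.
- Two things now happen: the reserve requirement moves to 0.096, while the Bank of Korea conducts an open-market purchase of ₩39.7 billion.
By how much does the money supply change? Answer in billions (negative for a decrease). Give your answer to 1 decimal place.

Before: m₁ = (1 + 0.41) / (0.2045 + 0.41) ≈ 2.29455, MB₁ = 633, so M₁ = 2.29455 × 633 ≈ 1452.4502 billion.
After: m₂ = (1 + 0.41) / (0.096 + 0.41) ≈ 2.78656, MB₂ = 633 + 39.7 = 672.7, so M₂ = 2.78656 × 672.7 ≈ 1874.5189 billion.
ΔM = M₂ − M₁ = 1874.5189 − 1452.4502 = 422.0687 billion.

₩422.1 billion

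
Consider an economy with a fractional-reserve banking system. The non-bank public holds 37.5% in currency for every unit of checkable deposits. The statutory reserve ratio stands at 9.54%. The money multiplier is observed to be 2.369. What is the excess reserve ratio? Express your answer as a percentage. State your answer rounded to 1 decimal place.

11.0%

Using m = 2.369. Since m = (1 + c)/(c + rr + e), the denominator satisfies c + rr + e = (1 + c)/m = (1 + 0.375) / 2.369 ≈ 0.580414.
With c = 0.375 and rr = 0.0954, the excess reserve ratio is 0.580414 − 0.375 − 0.0954 = 0.110014.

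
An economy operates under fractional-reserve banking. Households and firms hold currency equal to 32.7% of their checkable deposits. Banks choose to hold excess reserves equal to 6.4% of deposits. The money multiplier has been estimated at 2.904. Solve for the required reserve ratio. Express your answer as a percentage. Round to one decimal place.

6.6%

Using m = 2.904. Since m = (1 + c)/(c + rr + e), the denominator satisfies c + rr + e = (1 + c)/m = (1 + 0.327) / 2.904 ≈ 0.456956.
With c = 0.327 and e = 0.064, the required reserve ratio is 0.456956 − 0.327 − 0.064 = 0.065956.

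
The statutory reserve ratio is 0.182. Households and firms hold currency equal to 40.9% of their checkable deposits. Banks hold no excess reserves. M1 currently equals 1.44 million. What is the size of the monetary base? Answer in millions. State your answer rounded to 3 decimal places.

0.604 million

The money multiplier is m = (1 + c) / (rr + c) = (1 + 0.409) / (0.182 + 0.409) ≈ 2.38409.
MB = M / m = 1.44 / 2.38409 ≈ 0.604 million.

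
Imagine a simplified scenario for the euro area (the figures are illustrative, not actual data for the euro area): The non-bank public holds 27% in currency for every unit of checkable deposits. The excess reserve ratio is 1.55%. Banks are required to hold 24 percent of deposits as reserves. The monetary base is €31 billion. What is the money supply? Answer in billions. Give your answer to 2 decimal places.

€74.92 billion

The money multiplier is m = (1 + c) / (rr + e + c) = (1 + 0.27) / (0.24 + 0.0155 + 0.27) ≈ 2.41675.
So M = m × MB = 2.41675 × 31 ≈ 74.9193 billion.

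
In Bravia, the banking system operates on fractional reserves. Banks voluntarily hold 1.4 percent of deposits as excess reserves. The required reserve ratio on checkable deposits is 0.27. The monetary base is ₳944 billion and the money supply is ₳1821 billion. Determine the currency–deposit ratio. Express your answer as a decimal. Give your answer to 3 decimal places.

Using m = M/MB = 1821/944 ≈ 1.929025. From m = (1 + c)/(c + rr + e), rearranging gives 1 + c = m·(c + rr + e), so c·(1 − m) = m·(rr + e) − 1.
Hence c = [m·(rr + e) − 1]/(1 − m) = [1.929025 × (0.27 + 0.014) − 1] / (1 − 1.929025) ≈ 0.486700.

0.487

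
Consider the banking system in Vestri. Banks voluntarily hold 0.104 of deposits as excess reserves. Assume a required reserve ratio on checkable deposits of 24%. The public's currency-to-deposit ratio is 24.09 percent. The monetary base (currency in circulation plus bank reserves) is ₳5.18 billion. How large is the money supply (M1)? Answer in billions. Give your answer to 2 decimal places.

The money multiplier is m = (1 + c) / (rr + e + c) = (1 + 0.2409) / (0.24 + 0.104 + 0.2409) ≈ 2.1216.
So M = m × MB = 2.1216 × 5.18 ≈ 10.9899 billion.

₳10.99 billion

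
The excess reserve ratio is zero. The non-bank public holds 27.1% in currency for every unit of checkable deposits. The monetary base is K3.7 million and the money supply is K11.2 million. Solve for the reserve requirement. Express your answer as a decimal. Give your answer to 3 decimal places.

Using m = M/MB = 11.2/3.7 ≈ 3.027027. Since m = (1 + c)/(c + rr + e), the denominator satisfies c + rr + e = (1 + c)/m = (1 + 0.271) / 3.027027 ≈ 0.419884.
With c = 0.271 and e = 0, the reserve requirement is 0.419884 − 0.271 − 0 = 0.148884.

0.149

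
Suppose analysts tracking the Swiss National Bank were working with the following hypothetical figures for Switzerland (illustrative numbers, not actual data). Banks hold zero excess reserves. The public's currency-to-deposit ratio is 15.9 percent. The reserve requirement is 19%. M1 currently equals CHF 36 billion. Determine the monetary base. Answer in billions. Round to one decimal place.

CHF 10.8 billion

The money multiplier is m = (1 + c) / (rr + c) = (1 + 0.159) / (0.19 + 0.159) ≈ 3.3209.
MB = M / m = 36 / 3.3209 ≈ 10.8404 billion.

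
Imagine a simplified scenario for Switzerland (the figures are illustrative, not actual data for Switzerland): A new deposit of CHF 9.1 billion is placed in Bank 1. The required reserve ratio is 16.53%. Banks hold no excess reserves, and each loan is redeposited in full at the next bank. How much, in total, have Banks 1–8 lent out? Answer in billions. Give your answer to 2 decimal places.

Bank i lends (1 − rr)^i of the original deposit: Bank 1 lends 9.1·0.8347 ≈ 7.5958, Bank 2 lends 9.1·0.8347² ≈ 6.3402, and so on.
Summing a geometric series: total = 9.1·[0.8347·(1 − 0.8347^8) / (1 − 0.8347)] ≈ 35.1236 billion.

CHF 35.12 billion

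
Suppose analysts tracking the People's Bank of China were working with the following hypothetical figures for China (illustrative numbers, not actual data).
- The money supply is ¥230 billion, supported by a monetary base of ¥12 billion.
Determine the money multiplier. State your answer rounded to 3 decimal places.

The money multiplier is m = M / MB = 230 / 12 ≈ 19.16667.

19.167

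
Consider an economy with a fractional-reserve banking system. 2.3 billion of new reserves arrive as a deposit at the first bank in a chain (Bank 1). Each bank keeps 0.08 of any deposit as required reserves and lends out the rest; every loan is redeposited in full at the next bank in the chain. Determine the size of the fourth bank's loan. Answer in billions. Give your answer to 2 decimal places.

1.65 billion

Each bank lends a fraction (1 − rr) = 0.9200 of the deposit it receives, so Bank 4 receives 2.3·0.9200^3 and lends 2.3·0.9200^4 ≈ 1.6477 billion.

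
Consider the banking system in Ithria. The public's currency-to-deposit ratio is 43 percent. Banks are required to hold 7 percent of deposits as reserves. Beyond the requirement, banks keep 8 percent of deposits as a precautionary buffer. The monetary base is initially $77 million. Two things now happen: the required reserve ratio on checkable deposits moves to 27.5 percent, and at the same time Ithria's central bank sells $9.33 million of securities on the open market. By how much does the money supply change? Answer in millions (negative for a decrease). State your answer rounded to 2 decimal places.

-66.57 million

Before: m₁ = (1 + 0.43) / (0.07 + 0.08 + 0.43) ≈ 2.46552, MB₁ = 77, so M₁ = 2.46552 × 77 ≈ 189.845 million.
After: m₂ = (1 + 0.43) / (0.275 + 0.08 + 0.43) ≈ 1.82166, MB₂ = 77 − 9.33 = 67.67, so M₂ = 1.82166 × 67.67 ≈ 123.2717 million.
ΔM = M₂ − M₁ = 123.2717 − 189.845 = -66.5733 million.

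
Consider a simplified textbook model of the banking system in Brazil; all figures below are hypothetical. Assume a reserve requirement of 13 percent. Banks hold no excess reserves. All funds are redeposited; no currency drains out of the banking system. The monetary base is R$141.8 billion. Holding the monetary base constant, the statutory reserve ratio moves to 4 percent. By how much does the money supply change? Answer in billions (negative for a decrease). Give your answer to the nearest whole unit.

R$2454 billion

Initially m₁ = 1 / (0.13) ≈ 7.6923, so M₁ = 7.6923 × 141.8 ≈ 1090.7681 billion.
After the change m₂ = 1 / (0.04) = 25, so M₂ = 25 × 141.8 = 3545 billion.
ΔM = M₂ − M₁ = 3545 − 1090.7681 = 2454.2319 billion.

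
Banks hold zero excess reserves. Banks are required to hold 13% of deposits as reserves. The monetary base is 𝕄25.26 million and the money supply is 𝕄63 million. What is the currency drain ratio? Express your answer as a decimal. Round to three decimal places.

Using m = M/MB = 63/25.26 ≈ 2.494062. From m = (1 + c)/(c + rr + e), rearranging gives 1 + c = m·(c + rr + e), so c·(1 − m) = m·(rr + e) − 1.
Hence c = [m·(rr + e) − 1]/(1 − m) = [2.494062 × (0.13 + 0) − 1] / (1 − 2.494062) ≈ 0.452305.

0.452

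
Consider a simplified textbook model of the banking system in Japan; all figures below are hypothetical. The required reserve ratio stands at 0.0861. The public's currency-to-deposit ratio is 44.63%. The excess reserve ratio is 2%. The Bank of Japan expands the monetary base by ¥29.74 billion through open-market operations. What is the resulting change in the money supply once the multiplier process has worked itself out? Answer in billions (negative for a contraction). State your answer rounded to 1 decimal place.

The money multiplier is m = (1 + c) / (rr + e + c) = (1 + 0.4463) / (0.0861 + 0.02 + 0.4463) ≈ 2.6182.
The purchase adds 29.74 billion of base, so ΔM = m × ΔMB = 2.6182 × (+29.74) ≈ 77.8653 billion.

¥77.9 billion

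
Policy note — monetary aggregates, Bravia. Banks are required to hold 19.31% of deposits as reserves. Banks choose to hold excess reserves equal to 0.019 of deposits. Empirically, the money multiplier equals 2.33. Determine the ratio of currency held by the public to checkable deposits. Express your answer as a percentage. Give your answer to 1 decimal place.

38.0%

Using m = 2.33. From m = (1 + c)/(c + rr + e), rearranging gives 1 + c = m·(c + rr + e), so c·(1 − m) = m·(rr + e) − 1.
Hence c = [m·(rr + e) − 1]/(1 − m) = [2.33 × (0.1931 + 0.019) − 1] / (1 − 2.33) ≈ 0.380306.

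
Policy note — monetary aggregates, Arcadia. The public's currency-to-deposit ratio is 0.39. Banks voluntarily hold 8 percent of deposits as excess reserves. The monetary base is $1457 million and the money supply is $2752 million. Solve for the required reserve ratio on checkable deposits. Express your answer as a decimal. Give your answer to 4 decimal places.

0.2659

Using m = M/MB = 2752/1457 ≈ 1.888813. Since m = (1 + c)/(c + rr + e), the denominator satisfies c + rr + e = (1 + c)/m = (1 + 0.39) / 1.888813 ≈ 0.735912.
With c = 0.39 and e = 0.08, the required reserve ratio on checkable deposits is 0.735912 − 0.39 − 0.08 = 0.265912.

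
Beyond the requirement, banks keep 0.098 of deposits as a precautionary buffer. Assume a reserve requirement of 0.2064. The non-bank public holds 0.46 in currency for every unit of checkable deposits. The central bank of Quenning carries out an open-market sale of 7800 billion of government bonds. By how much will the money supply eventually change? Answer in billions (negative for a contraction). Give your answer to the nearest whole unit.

The money multiplier is m = (1 + c) / (rr + e + c) = (1 + 0.46) / (0.2064 + 0.098 + 0.46) ≈ 1.90999.
The sale removes 7800 billion of base, so ΔM = m × ΔMB = 1.90999 × (−7800) = -14897.922 billion.

-14898 billion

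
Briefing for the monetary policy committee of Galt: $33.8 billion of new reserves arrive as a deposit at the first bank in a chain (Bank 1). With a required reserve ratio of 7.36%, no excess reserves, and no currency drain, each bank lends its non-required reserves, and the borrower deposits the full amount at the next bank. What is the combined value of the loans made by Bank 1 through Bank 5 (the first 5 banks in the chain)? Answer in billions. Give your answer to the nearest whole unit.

Bank i lends (1 − rr)^i of the original deposit: Bank 1 lends 33.8·0.9264 ≈ 31.3123, Bank 2 lends 33.8·0.9264² ≈ 29.0077, and so on.
Summing a geometric series: total = 33.8·[0.9264·(1 − 0.9264^5) / (1 − 0.9264)] ≈ 135.1504 billion.

$135 billion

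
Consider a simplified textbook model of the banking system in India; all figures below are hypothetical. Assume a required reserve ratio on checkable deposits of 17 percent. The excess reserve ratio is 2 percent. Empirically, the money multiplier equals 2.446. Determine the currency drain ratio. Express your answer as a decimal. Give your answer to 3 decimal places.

0.370

Using m = 2.446. From m = (1 + c)/(c + rr + e), rearranging gives 1 + c = m·(c + rr + e), so c·(1 − m) = m·(rr + e) − 1.
Hence c = [m·(rr + e) − 1]/(1 − m) = [2.446 × (0.17 + 0.02) − 1] / (1 − 2.446) ≈ 0.370166.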